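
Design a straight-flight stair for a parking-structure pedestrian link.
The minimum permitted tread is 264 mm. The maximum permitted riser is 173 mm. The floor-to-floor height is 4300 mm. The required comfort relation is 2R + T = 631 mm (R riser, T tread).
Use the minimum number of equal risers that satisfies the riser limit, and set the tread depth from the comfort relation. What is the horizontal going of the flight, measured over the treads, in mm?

4300 / 173 = 24.855 → round up to 25 risers.
Riser R = 4300 / 25 = 172 mm, within the 173 mm limit.
Tread T = 631 − 2 × 172 = 287 mm (≥ 264 mm).
Going = (25 − 1) × 287 = 6888 mm.

6888 mm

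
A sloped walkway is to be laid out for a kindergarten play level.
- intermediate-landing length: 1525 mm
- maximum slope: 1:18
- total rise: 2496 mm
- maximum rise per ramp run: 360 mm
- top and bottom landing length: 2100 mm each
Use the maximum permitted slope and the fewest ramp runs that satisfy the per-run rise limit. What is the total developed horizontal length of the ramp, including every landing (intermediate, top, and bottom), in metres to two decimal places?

2496 / 360 = 6.93, so 7 ramp runs are needed. That means 6 intermediate landings.
Horizontal run for 2496 mm of rise at 1:18 is 2496 × 18 = 44928 mm.
Intermediate landings: 6 × 1525 = 9150 mm.
Top and bottom landings: 2 × 2100 = 4200 mm.
Total = 44928 + 9150 + 4200 = 58278 mm.
= 58.28 m.

58.28 m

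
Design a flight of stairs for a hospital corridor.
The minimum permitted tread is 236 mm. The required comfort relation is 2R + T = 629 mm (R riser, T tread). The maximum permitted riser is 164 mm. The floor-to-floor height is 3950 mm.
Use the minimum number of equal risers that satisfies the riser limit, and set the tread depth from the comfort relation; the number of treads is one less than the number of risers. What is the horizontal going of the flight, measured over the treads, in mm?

7512 mm

At most 164 each: 3950/164 = 24.09, giving 25 risers.
Riser R = 3950 / 25 = 158 mm, within the 164 mm limit.
T = 629 − 2·158 = 313 mm, which satisfies the 236 mm minimum.
Going = (25 − 1) × 313 = 7512 mm.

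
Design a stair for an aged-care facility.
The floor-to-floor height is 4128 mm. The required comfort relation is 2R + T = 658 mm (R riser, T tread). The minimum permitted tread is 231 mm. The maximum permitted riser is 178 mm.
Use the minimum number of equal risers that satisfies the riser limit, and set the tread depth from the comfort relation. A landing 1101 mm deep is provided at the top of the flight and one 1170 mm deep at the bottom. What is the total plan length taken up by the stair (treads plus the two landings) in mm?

4128 / 178 = 23.19, so 24 risers are needed.
Riser R = 4128 / 24 = 172 mm, within the 178 mm limit.
T = 658 − 2·172 = 314 mm, which satisfies the 231 mm minimum.
24 risers give 23 treads; going = 23 × 314 = 7222 mm.
Enclosure = 7222 + 1101 + 1170 = 9493 mm.

9493 mm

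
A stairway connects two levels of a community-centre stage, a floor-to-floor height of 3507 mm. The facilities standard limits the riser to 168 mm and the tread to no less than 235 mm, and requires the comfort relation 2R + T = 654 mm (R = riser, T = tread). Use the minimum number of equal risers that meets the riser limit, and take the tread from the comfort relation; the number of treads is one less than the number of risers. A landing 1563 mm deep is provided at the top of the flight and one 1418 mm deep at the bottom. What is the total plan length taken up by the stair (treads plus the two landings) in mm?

3507 / 168 = 20.875 → round up to 21 risers.
Riser R = 3507 / 21 = 167 mm, within the 168 mm limit.
Tread T = 654 − 2 × 167 = 320 mm (≥ 235 mm).
Going = (21 − 1) × 320 = 6400 mm.
Enclosure = 6400 + 1563 + 1418 = 9381 mm.

9381 mm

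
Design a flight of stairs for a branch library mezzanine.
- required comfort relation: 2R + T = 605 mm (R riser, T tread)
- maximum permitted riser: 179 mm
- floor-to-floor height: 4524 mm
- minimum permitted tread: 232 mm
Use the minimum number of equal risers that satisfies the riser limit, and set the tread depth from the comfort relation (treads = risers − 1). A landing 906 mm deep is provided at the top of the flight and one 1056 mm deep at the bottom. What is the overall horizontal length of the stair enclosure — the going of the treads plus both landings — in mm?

4524 / 179 = 25.27, so 26 risers are needed.
R = 4524 ÷ 26 = 174 mm.
From 2R + T = 605: T = 605 − 348 = 257 mm.
Treads = 26 − 1 = 25; going = 25 × 257 = 6425 mm.
Add landings: 6425 + 906 + 1056 = 8387 mm.

8387 mm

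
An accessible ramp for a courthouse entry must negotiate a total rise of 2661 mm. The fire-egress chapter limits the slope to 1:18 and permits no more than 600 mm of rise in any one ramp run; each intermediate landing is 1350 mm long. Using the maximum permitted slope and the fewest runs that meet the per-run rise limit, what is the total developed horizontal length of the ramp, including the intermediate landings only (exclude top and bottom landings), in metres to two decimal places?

At most 600 each: 2661/600 = 4.43, giving 5 ramp runs. That means 4 intermediate landings.
Ramp run (horizontal) at 1:18: 2661 × 18 = 47898 mm.
Intermediate landings: 4 × 1350 = 5400 mm.
Developed length = 47898 + 5400 = 53298 mm.
= 53.30 m.

53.30 m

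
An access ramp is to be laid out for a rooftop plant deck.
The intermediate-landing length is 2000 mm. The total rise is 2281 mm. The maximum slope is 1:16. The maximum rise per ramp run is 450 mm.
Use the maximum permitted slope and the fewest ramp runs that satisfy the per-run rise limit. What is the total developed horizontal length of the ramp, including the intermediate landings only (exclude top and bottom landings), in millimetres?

At most 450 each: 2281/450 = 5.07, giving 6 ramp runs. That means 5 intermediate landings.
Horizontal run for 2281 mm of rise at 1:16 is 2281 × 16 = 36496 mm.
Intermediate landings: 5 × 2000 = 10000 mm.
Developed length = 36496 + 10000 = 46496 mm.

46496 mm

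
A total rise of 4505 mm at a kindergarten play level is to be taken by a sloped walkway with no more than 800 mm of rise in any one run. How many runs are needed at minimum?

6 runs

4505 / 800 = 5.63, so 6 ramp runs are needed.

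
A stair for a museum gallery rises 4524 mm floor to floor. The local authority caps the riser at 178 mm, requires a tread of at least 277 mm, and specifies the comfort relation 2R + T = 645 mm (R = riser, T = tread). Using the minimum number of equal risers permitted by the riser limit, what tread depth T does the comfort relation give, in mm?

At most 178 each: 4524/178 = 25.42, giving 26 risers.
R = 4524 ÷ 26 = 174 mm.
T = 645 − 2·174 = 297 mm, which satisfies the 277 mm minimum.

297 mm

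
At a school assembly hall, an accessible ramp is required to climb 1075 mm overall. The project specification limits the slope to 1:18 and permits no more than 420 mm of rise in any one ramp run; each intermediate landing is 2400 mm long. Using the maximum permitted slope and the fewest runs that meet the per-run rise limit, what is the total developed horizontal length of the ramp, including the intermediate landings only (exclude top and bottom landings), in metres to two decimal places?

⌈1075/420⌉ = 3 ramp runs. That means 2 intermediate landings.
Ramp run (horizontal) at 1:18: 1075 × 18 = 19350 mm.
2 intermediate landings contribute 2 × 2400 = 4800 mm.
Total developed length = 19350 + 4800 = 24150 mm.
= 24.15 m.

24.15 m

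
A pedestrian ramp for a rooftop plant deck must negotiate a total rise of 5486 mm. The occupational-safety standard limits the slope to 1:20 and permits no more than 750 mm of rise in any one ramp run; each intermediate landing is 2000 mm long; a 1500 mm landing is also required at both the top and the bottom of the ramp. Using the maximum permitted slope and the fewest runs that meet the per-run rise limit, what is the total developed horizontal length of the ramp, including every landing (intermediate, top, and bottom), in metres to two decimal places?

At most 750 each: 5486/750 = 7.31, giving 8 ramp runs. That means 7 intermediate landings.
Horizontal run for 5486 mm of rise at 1:20 is 5486 × 20 = 109720 mm.
7 intermediate landings contribute 7 × 2000 = 14000 mm.
Top and bottom landings: 2 × 1500 = 3000 mm.
Total = 109720 + 14000 + 3000 = 126720 mm.
= 126.72 m.

126.72 m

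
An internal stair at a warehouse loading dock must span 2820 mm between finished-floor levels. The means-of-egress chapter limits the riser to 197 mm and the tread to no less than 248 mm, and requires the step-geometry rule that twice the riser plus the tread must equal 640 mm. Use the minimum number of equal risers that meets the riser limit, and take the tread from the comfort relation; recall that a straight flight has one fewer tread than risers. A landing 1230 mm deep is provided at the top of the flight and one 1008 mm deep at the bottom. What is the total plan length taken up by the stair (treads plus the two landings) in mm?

5934 mm

At most 197 each: 2820/197 = 14.31, giving 15 risers.
Each riser is 2820/15 = 188 mm (≤ 197 mm).
From 2R + T = 640: T = 640 − 376 = 264 mm.
15 risers give 14 treads; going = 14 × 264 = 3696 mm.
Add landings: 3696 + 1230 + 1008 = 5934 mm.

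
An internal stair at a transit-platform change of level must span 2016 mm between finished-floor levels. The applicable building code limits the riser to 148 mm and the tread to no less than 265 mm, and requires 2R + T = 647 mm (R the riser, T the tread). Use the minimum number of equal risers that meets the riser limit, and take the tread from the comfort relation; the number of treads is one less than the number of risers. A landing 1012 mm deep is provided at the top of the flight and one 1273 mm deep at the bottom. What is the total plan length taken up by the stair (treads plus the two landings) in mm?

6952 mm

2016 / 148 = 13.62, so 14 risers are needed.
Riser R = 2016 / 14 = 144 mm, within the 148 mm limit.
Tread T = 647 − 2 × 144 = 359 mm (≥ 265 mm).
Going = (14 − 1) × 359 = 4667 mm.
Add landings: 4667 + 1012 + 1273 = 6952 mm.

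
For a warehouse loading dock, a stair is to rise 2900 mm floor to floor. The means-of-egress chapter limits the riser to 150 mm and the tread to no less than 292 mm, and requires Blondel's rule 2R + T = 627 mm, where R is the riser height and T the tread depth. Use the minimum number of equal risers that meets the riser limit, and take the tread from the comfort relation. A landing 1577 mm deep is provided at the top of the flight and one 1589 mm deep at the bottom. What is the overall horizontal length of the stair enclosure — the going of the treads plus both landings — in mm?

9569 mm

⌈2900/150⌉ = 20 risers.
Each riser is 2900/20 = 145 mm (≤ 150 mm).
Tread T = 627 − 2 × 145 = 337 mm (≥ 292 mm).
Treads = 20 − 1 = 19; going = 19 × 337 = 6403 mm.
Enclosure = 6403 + 1577 + 1589 = 9569 mm.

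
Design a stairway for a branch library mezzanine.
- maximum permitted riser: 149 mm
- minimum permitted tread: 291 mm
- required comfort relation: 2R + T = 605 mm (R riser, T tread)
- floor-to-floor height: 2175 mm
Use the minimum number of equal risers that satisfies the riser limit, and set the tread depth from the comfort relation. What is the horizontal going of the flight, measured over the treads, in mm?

⌈2175/149⌉ = 15 risers.
Each riser is 2175/15 = 145 mm (≤ 149 mm).
From 2R + T = 605: T = 605 − 290 = 315 mm.
15 risers give 14 treads; going = 14 × 315 = 4410 mm.

4410 mm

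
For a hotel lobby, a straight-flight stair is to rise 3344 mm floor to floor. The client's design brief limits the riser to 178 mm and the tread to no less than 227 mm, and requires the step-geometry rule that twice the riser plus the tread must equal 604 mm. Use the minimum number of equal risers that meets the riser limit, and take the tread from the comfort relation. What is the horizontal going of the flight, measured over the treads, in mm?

3344 / 178 = 18.787 → round up to 19 risers.
Each riser is 3344/19 = 176 mm (≤ 178 mm).
Tread T = 604 − 2 × 176 = 252 mm (≥ 227 mm).
Going = (19 − 1) × 252 = 4536 mm.

4536 mm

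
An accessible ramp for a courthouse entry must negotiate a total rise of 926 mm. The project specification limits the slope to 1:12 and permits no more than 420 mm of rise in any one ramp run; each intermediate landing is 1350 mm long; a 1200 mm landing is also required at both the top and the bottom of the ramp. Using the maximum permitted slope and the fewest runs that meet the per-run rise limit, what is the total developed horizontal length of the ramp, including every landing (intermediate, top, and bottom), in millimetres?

926 / 420 = 2.205 → round up to 3 ramp runs. That means 2 intermediate landings.
Ramp run (horizontal) at 1:12: 926 × 12 = 11112 mm.
Intermediate landings: 2 × 1350 = 2700 mm.
Top and bottom landings: 2 × 1200 = 2400 mm.
Total = 11112 + 2700 + 2400 = 16212 mm.

16212 mm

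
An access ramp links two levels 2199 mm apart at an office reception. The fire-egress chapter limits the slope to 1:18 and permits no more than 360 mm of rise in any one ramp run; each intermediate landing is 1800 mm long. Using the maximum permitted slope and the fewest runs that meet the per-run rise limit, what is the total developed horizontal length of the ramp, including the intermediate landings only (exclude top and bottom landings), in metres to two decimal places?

2199 / 360 = 6.11, so 7 ramp runs are needed. That means 6 intermediate landings.
Ramp run (horizontal) at 1:18: 2199 × 18 = 39582 mm.
6 intermediate landings contribute 6 × 1800 = 10800 mm.
Total developed length = 39582 + 10800 = 50382 mm.
= 50.38 m.

50.38 m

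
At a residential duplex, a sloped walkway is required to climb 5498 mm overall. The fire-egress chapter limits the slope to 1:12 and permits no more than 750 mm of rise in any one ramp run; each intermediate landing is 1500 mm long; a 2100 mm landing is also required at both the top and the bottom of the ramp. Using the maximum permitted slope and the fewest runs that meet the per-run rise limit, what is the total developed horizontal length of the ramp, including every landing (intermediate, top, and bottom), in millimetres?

80676 mm

5498 / 750 = 7.331 → round up to 8 ramp runs. That means 7 intermediate landings.
Horizontal run for 5498 mm of rise at 1:12 is 5498 × 12 = 65976 mm.
7 intermediate landings contribute 7 × 1500 = 10500 mm.
Top and bottom landings: 2 × 2100 = 4200 mm.
Total = 65976 + 10500 + 4200 = 80676 mm.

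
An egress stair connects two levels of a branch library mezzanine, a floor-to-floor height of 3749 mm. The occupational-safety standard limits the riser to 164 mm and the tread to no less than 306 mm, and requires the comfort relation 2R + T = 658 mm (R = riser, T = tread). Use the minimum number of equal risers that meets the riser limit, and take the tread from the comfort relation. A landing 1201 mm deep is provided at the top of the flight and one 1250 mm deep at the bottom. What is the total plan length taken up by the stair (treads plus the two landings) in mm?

9755 mm

At most 164 each: 3749/164 = 22.86, giving 23 risers.
Each riser is 3749/23 = 163 mm (≤ 164 mm).
T = 658 − 2·163 = 332 mm, which satisfies the 306 mm minimum.
23 risers give 22 treads; going = 22 × 332 = 7304 mm.
Enclosure = 7304 + 1201 + 1250 = 9755 mm.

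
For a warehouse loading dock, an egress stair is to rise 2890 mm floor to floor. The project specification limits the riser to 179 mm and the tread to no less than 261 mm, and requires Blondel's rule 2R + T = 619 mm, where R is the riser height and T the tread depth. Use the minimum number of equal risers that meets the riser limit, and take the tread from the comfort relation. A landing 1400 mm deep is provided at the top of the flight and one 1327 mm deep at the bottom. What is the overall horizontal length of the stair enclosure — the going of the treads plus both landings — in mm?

7191 mm

2890 / 179 = 16.15, so 17 risers are needed.
Riser R = 2890 / 17 = 170 mm, within the 179 mm limit.
Tread T = 619 − 2 × 170 = 279 mm (≥ 261 mm).
Treads = 17 − 1 = 16; going = 16 × 279 = 4464 mm.
Enclosure = 4464 + 1400 + 1327 = 7191 mm.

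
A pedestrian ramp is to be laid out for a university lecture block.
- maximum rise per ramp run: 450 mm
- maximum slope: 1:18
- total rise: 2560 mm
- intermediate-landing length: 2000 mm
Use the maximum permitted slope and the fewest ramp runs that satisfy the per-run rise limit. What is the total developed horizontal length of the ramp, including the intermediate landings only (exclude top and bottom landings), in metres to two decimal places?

2560 / 450 = 5.69, so 6 ramp runs are needed. That means 5 intermediate landings.
Horizontal run for 2560 mm of rise at 1:18 is 2560 × 18 = 46080 mm.
Intermediate landings: 5 × 2000 = 10000 mm.
Total developed length = 46080 + 10000 = 56080 mm.
= 56.08 m.

56.08 m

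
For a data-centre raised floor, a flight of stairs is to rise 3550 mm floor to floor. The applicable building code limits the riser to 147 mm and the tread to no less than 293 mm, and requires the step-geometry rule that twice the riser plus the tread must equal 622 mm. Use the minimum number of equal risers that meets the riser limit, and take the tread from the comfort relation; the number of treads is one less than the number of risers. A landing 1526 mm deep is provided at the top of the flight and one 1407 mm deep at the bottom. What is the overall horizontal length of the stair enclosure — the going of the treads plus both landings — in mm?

11045 mm

⌈3550/147⌉ = 25 risers.
Each riser is 3550/25 = 142 mm (≤ 147 mm).
From 2R + T = 622: T = 622 − 284 = 338 mm.
25 risers give 24 treads; going = 24 × 338 = 8112 mm.
Add landings: 8112 + 1526 + 1407 = 11045 mm.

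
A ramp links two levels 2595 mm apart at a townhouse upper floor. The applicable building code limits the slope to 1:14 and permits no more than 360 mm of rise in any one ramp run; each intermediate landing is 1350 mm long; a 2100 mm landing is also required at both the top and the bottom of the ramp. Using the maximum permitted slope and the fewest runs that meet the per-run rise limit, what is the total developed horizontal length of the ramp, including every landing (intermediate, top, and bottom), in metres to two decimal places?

49.98 m

2595 / 360 = 7.21, so 8 ramp runs are needed. That means 7 intermediate landings.
Ramp run (horizontal) at 1:14: 2595 × 14 = 36330 mm.
7 intermediate landings contribute 7 × 1350 = 9450 mm.
Top and bottom landings: 2 × 2100 = 4200 mm.
Total = 36330 + 9450 + 4200 = 49980 mm.
= 49.98 m.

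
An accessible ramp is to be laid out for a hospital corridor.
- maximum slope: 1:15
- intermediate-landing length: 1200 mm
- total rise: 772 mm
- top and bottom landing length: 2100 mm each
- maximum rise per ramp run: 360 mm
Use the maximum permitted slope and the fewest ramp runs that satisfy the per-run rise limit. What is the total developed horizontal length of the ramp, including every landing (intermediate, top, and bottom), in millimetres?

18180 mm

772 / 360 = 2.14, so 3 ramp runs are needed. That means 2 intermediate landings.
Horizontal run for 772 mm of rise at 1:15 is 772 × 15 = 11580 mm.
Intermediate landings: 2 × 1200 = 2400 mm.
Top and bottom landings: 2 × 2100 = 4200 mm.
Total = 11580 + 2400 + 4200 = 18180 mm.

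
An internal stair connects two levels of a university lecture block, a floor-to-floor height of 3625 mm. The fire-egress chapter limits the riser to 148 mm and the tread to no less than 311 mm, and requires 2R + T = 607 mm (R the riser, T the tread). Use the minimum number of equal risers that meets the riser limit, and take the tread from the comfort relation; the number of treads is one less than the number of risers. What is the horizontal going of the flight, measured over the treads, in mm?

7608 mm

At most 148 each: 3625/148 = 24.49, giving 25 risers.
R = 3625 ÷ 25 = 145 mm.
From 2R + T = 607: T = 607 − 290 = 317 mm.
Treads = 25 − 1 = 24; going = 24 × 317 = 7608 mm.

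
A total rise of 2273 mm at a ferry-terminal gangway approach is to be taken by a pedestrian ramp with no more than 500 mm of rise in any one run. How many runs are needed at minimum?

5 runs

2273 / 500 = 4.546 → round up to 5 ramp runs.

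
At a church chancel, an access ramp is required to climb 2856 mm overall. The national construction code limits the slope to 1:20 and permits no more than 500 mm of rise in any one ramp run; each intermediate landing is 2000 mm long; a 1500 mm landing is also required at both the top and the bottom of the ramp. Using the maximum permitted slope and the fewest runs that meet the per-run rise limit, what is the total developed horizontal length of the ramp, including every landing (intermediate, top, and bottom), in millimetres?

70120 mm

⌈2856/500⌉ = 6 ramp runs. That means 5 intermediate landings.
Ramp run (horizontal) at 1:20: 2856 × 20 = 57120 mm.
5 intermediate landings contribute 5 × 2000 = 10000 mm.
Top and bottom landings: 2 × 1500 = 3000 mm.
Total = 57120 + 10000 + 3000 = 70120 mm.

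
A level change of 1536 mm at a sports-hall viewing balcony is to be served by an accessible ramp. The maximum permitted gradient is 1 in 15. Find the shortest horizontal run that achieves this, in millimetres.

23040 mm

At 1:15 the run is 15 × 1536 = 23040 mm.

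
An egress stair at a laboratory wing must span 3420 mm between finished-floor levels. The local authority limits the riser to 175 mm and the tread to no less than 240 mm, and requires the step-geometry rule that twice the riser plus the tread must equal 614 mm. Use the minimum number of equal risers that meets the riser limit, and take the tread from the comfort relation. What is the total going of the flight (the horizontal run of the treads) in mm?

5168 mm

At most 175 each: 3420/175 = 19.54, giving 20 risers.
R = 3420 ÷ 20 = 171 mm.
From 2R + T = 614: T = 614 − 342 = 272 mm.
Going = (20 − 1) × 272 = 5168 mm.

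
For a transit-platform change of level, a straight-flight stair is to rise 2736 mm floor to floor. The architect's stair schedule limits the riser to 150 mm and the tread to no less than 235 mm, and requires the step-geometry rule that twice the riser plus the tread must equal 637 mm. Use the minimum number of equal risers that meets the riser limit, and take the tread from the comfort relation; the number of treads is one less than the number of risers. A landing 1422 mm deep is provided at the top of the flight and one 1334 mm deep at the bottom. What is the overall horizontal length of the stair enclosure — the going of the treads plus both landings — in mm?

⌈2736/150⌉ = 19 risers.
Each riser is 2736/19 = 144 mm (≤ 150 mm).
Tread T = 637 − 2 × 144 = 349 mm (≥ 235 mm).
19 risers give 18 treads; going = 18 × 349 = 6282 mm.
Enclosure = 6282 + 1422 + 1334 = 9038 mm.

9038 mm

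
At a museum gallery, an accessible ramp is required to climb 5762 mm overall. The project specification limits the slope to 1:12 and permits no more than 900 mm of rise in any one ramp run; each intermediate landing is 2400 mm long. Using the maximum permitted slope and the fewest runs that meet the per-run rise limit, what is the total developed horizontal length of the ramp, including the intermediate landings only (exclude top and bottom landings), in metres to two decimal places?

At most 900 each: 5762/900 = 6.40, giving 7 ramp runs. That means 6 intermediate landings.
Ramp run (horizontal) at 1:12: 5762 × 12 = 69144 mm.
Intermediate landings: 6 × 2400 = 14400 mm.
Developed length = 69144 + 14400 = 83544 mm.
= 83.54 m.

83.54 m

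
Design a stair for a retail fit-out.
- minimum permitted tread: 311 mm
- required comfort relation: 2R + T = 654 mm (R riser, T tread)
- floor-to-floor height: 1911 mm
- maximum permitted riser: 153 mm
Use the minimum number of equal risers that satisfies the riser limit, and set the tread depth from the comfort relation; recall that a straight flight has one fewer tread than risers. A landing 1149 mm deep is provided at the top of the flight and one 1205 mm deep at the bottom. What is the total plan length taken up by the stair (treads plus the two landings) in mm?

At most 153 each: 1911/153 = 12.49, giving 13 risers.
Each riser is 1911/13 = 147 mm (≤ 153 mm).
Tread T = 654 − 2 × 147 = 360 mm (≥ 311 mm).
13 risers give 12 treads; going = 12 × 360 = 4320 mm.
Enclosure = 4320 + 1149 + 1205 = 6674 mm.

6674 mm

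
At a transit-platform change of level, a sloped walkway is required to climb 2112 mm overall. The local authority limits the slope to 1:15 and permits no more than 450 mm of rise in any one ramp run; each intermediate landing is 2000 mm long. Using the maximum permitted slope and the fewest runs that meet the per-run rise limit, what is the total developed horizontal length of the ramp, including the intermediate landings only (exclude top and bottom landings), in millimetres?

⌈2112/450⌉ = 5 ramp runs. That means 4 intermediate landings.
Horizontal run for 2112 mm of rise at 1:15 is 2112 × 15 = 31680 mm.
4 intermediate landings contribute 4 × 2000 = 8000 mm.
Developed length = 31680 + 8000 = 39680 mm.

39680 mm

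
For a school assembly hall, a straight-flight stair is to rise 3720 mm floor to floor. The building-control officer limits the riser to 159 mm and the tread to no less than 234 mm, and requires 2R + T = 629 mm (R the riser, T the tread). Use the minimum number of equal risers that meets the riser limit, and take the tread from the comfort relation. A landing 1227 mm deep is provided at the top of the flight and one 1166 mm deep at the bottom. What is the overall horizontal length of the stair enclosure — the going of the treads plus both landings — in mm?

9730 mm

3720 / 159 = 23.40, so 24 risers are needed.
R = 3720 ÷ 24 = 155 mm.
Tread T = 629 − 2 × 155 = 319 mm (≥ 234 mm).
Going = (24 − 1) × 319 = 7337 mm.
Add landings: 7337 + 1227 + 1166 = 9730 mm.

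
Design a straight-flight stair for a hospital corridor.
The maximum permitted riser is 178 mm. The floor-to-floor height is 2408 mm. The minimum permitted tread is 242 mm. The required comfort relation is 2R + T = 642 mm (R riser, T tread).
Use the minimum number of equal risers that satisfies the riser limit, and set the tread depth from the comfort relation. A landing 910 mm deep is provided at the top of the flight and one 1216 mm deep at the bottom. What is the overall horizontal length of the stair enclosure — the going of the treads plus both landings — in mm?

At most 178 each: 2408/178 = 13.53, giving 14 risers.
Each riser is 2408/14 = 172 mm (≤ 178 mm).
Tread T = 642 − 2 × 172 = 298 mm (≥ 242 mm).
14 risers give 13 treads; going = 13 × 298 = 3874 mm.
Add landings: 3874 + 910 + 1216 = 6000 mm.

6000 mm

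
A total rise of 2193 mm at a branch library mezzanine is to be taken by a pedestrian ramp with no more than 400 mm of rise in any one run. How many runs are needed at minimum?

At most 400 each: 2193/400 = 5.48, giving 6 ramp runs.

6 runs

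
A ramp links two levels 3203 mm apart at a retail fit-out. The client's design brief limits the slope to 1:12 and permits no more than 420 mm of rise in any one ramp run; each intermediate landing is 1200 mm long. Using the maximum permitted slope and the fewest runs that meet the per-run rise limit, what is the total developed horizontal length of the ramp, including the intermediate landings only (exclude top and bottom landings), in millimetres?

46836 mm

3203 / 420 = 7.626 → round up to 8 ramp runs. That means 7 intermediate landings.
Horizontal run for 3203 mm of rise at 1:12 is 3203 × 12 = 38436 mm.
7 intermediate landings contribute 7 × 1200 = 8400 mm.
Total developed length = 38436 + 8400 = 46836 mm.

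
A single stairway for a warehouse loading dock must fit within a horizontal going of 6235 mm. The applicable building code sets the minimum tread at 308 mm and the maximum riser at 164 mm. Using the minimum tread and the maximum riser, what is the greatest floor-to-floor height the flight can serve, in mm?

3444 mm

6235 / 308 = 20.24, so 20 treads fit.
Risers = treads + 1 = 21.
Maximum height = 21 × 164 = 3444 mm.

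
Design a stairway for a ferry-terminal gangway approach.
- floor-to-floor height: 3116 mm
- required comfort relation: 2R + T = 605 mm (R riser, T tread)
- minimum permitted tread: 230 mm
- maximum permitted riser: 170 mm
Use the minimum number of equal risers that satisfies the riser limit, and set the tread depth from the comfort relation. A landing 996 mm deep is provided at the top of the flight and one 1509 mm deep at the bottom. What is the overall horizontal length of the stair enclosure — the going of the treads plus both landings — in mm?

7491 mm

3116 / 170 = 18.329 → round up to 19 risers.
Riser R = 3116 / 19 = 164 mm, within the 170 mm limit.
Tread T = 605 − 2 × 164 = 277 mm (≥ 230 mm).
19 risers give 18 treads; going = 18 × 277 = 4986 mm.
Enclosure = 4986 + 996 + 1509 = 7491 mm.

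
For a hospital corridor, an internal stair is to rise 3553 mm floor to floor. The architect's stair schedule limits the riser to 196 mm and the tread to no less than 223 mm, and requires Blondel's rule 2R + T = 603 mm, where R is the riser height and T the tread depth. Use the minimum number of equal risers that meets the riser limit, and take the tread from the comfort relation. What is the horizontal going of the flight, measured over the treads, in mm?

3553 / 196 = 18.128 → round up to 19 risers.
R = 3553 ÷ 19 = 187 mm.
From 2R + T = 603: T = 603 − 374 = 229 mm.
19 risers give 18 treads; going = 18 × 229 = 4122 mm.

4122 mm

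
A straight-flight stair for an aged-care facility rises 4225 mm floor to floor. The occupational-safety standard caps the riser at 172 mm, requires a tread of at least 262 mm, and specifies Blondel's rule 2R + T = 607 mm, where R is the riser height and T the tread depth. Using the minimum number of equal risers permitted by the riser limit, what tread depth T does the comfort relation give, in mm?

269 mm

4225 / 172 = 24.564 → round up to 25 risers.
R = 4225 ÷ 25 = 169 mm.
Tread T = 607 − 2 × 169 = 269 mm (≥ 262 mm).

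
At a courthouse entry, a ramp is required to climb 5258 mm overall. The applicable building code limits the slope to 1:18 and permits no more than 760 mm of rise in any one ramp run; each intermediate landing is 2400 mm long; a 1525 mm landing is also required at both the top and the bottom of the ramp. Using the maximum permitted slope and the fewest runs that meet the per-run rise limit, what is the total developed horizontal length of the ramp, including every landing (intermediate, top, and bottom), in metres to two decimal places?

5258 / 760 = 6.92, so 7 ramp runs are needed. That means 6 intermediate landings.
Ramp run (horizontal) at 1:18: 5258 × 18 = 94644 mm.
6 intermediate landings contribute 6 × 2400 = 14400 mm.
Top and bottom landings: 2 × 1525 = 3050 mm.
Total = 94644 + 14400 + 3050 = 112094 mm.
= 112.09 m.

112.09 m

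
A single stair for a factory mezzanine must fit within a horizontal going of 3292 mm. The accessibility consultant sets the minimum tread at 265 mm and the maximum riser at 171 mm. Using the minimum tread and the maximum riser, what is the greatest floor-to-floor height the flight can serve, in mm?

2223 mm

3292 / 265 = 12.42, so 12 treads fit.
Risers = treads + 1 = 13.
Maximum height = 13 × 171 = 2223 mm.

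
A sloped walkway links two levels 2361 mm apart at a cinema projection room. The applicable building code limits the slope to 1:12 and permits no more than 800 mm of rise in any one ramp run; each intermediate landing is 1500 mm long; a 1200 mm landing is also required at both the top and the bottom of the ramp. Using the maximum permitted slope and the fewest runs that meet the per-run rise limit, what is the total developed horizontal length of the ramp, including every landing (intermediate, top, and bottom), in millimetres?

2361 / 800 = 2.95, so 3 ramp runs are needed. That means 2 intermediate landings.
Horizontal run for 2361 mm of rise at 1:12 is 2361 × 12 = 28332 mm.
Intermediate landings: 2 × 1500 = 3000 mm.
Top and bottom landings: 2 × 1200 = 2400 mm.
Total = 28332 + 3000 + 2400 = 33732 mm.

33732 mm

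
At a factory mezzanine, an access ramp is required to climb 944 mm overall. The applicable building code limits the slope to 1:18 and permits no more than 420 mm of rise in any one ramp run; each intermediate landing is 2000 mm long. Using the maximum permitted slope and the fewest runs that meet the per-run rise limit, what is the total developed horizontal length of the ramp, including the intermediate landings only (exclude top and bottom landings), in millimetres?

944 / 420 = 2.248 → round up to 3 ramp runs. That means 2 intermediate landings.
Ramp run (horizontal) at 1:18: 944 × 18 = 16992 mm.
2 intermediate landings contribute 2 × 2000 = 4000 mm.
Developed length = 16992 + 4000 = 20992 mm.

20992 mm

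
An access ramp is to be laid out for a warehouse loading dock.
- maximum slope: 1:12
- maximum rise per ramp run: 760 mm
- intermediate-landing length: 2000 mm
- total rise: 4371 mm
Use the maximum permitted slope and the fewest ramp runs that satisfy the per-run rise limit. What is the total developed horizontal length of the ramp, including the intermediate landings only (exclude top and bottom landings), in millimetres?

62452 mm

⌈4371/760⌉ = 6 ramp runs. That means 5 intermediate landings.
Ramp run (horizontal) at 1:12: 4371 × 12 = 52452 mm.
5 intermediate landings contribute 5 × 2000 = 10000 mm.
Developed length = 52452 + 10000 = 62452 mm.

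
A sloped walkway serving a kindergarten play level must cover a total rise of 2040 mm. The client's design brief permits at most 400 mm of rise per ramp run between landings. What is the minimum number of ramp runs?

At most 400 each: 2040/400 = 5.10, giving 6 ramp runs.

6 runs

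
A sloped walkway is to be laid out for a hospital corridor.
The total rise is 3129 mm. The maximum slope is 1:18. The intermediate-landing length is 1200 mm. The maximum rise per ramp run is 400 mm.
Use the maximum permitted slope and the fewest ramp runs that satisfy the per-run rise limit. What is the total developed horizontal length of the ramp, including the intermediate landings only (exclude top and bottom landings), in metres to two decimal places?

3129 / 400 = 7.82, so 8 ramp runs are needed. That means 7 intermediate landings.
Horizontal run for 3129 mm of rise at 1:18 is 3129 × 18 = 56322 mm.
7 intermediate landings contribute 7 × 1200 = 8400 mm.
Developed length = 56322 + 8400 = 64722 mm.
= 64.72 m.

64.72 m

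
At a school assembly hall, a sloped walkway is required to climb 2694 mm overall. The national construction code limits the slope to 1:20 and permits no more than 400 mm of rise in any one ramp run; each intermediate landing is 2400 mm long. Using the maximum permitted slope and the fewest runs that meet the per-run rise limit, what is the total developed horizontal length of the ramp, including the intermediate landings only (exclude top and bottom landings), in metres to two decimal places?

2694 / 400 = 6.74, so 7 ramp runs are needed. That means 6 intermediate landings.
Horizontal run for 2694 mm of rise at 1:20 is 2694 × 20 = 53880 mm.
6 intermediate landings contribute 6 × 2400 = 14400 mm.
Developed length = 53880 + 14400 = 68280 mm.
= 68.28 m.

68.28 m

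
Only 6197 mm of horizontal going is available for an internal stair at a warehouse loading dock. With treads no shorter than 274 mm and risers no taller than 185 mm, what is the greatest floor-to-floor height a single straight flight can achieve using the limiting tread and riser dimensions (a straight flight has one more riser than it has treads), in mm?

4255 mm

Treads that fit: ⌊6197 / 274⌋ = 22.
Risers = treads + 1 = 23.
Maximum height = 23 × 185 = 4255 mm.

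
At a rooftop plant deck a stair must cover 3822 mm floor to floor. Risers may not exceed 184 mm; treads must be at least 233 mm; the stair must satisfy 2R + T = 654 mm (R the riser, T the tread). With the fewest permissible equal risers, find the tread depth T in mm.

At most 184 each: 3822/184 = 20.77, giving 21 risers.
R = 3822 ÷ 21 = 182 mm.
T = 654 − 2·182 = 290 mm, which satisfies the 233 mm minimum.

290 mm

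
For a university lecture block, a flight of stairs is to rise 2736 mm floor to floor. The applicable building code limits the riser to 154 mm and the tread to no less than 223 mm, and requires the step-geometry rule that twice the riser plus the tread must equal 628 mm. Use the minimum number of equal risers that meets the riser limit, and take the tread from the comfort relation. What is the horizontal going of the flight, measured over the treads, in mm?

2736 / 154 = 17.766 → round up to 18 risers.
Riser R = 2736 / 18 = 152 mm, within the 154 mm limit.
From 2R + T = 628: T = 628 − 304 = 324 mm.
18 risers give 17 treads; going = 17 × 324 = 5508 mm.

5508 mm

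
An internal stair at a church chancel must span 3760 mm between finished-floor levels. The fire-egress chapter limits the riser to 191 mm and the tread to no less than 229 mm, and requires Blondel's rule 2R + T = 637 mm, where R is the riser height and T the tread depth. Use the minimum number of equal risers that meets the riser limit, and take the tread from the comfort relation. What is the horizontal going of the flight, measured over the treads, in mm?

4959 mm

3760 / 191 = 19.686 → round up to 20 risers.
R = 3760 ÷ 20 = 188 mm.
T = 637 − 2·188 = 261 mm, which satisfies the 229 mm minimum.
Going = (20 − 1) × 261 = 4959 mm.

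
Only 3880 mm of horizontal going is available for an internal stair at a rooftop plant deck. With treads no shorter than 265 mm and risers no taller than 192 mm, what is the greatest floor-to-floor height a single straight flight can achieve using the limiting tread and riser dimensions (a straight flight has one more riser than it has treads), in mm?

3880 / 265 = 14.64, so 14 treads fit.
Risers = treads + 1 = 15.
Maximum height = 15 × 192 = 2880 mm.

2880 mm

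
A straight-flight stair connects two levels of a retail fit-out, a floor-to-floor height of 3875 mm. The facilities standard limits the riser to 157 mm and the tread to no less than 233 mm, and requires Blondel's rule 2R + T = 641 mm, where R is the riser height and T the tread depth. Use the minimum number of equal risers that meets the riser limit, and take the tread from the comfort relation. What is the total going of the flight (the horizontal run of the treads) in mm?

7944 mm

3875 / 157 = 24.68, so 25 risers are needed.
R = 3875 ÷ 25 = 155 mm.
From 2R + T = 641: T = 641 − 310 = 331 mm.
Going = (25 − 1) × 331 = 7944 mm.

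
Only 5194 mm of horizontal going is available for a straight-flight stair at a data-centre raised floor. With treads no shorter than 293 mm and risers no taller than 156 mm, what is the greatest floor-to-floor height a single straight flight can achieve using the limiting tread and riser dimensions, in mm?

5194 / 293 = 17.73, so 17 treads fit.
Risers = treads + 1 = 18.
Maximum height = 18 × 156 = 2808 mm.

2808 mm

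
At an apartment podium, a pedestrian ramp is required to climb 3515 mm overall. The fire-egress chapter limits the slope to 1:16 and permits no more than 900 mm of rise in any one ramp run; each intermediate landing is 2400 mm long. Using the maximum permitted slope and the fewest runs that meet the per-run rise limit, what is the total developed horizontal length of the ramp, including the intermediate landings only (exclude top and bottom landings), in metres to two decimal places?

63.44 m

3515 / 900 = 3.91, so 4 ramp runs are needed. That means 3 intermediate landings.
Horizontal run for 3515 mm of rise at 1:16 is 3515 × 16 = 56240 mm.
3 intermediate landings contribute 3 × 2400 = 7200 mm.
Total developed length = 56240 + 7200 = 63440 mm.
= 63.44 m.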